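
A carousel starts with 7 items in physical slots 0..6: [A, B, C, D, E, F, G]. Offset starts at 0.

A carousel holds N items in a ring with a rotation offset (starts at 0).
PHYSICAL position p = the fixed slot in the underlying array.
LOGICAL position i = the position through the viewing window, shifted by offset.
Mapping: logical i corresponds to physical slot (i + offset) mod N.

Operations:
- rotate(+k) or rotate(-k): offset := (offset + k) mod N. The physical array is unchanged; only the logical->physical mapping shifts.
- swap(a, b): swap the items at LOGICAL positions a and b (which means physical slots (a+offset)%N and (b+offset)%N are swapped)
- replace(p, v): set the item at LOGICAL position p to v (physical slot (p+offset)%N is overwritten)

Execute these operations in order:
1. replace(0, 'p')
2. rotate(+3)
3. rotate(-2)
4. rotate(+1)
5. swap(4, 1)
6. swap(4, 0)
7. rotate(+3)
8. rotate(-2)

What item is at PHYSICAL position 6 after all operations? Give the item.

After op 1 (replace(0, 'p')): offset=0, physical=[p,B,C,D,E,F,G], logical=[p,B,C,D,E,F,G]
After op 2 (rotate(+3)): offset=3, physical=[p,B,C,D,E,F,G], logical=[D,E,F,G,p,B,C]
After op 3 (rotate(-2)): offset=1, physical=[p,B,C,D,E,F,G], logical=[B,C,D,E,F,G,p]
After op 4 (rotate(+1)): offset=2, physical=[p,B,C,D,E,F,G], logical=[C,D,E,F,G,p,B]
After op 5 (swap(4, 1)): offset=2, physical=[p,B,C,G,E,F,D], logical=[C,G,E,F,D,p,B]
After op 6 (swap(4, 0)): offset=2, physical=[p,B,D,G,E,F,C], logical=[D,G,E,F,C,p,B]
After op 7 (rotate(+3)): offset=5, physical=[p,B,D,G,E,F,C], logical=[F,C,p,B,D,G,E]
After op 8 (rotate(-2)): offset=3, physical=[p,B,D,G,E,F,C], logical=[G,E,F,C,p,B,D]

Answer: C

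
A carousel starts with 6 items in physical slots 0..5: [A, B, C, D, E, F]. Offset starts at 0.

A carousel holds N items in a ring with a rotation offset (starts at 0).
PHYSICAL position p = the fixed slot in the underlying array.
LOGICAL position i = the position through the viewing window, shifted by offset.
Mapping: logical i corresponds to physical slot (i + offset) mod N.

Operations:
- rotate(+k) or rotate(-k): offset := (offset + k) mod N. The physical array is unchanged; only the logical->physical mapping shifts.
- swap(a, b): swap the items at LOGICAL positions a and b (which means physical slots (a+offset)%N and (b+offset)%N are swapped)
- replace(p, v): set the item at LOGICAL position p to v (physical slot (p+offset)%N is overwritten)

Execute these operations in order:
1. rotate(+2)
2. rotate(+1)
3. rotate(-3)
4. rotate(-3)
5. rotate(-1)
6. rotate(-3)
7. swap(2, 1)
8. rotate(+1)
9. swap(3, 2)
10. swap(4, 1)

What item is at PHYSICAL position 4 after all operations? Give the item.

Answer: A

Derivation:
After op 1 (rotate(+2)): offset=2, physical=[A,B,C,D,E,F], logical=[C,D,E,F,A,B]
After op 2 (rotate(+1)): offset=3, physical=[A,B,C,D,E,F], logical=[D,E,F,A,B,C]
After op 3 (rotate(-3)): offset=0, physical=[A,B,C,D,E,F], logical=[A,B,C,D,E,F]
After op 4 (rotate(-3)): offset=3, physical=[A,B,C,D,E,F], logical=[D,E,F,A,B,C]
After op 5 (rotate(-1)): offset=2, physical=[A,B,C,D,E,F], logical=[C,D,E,F,A,B]
After op 6 (rotate(-3)): offset=5, physical=[A,B,C,D,E,F], logical=[F,A,B,C,D,E]
After op 7 (swap(2, 1)): offset=5, physical=[B,A,C,D,E,F], logical=[F,B,A,C,D,E]
After op 8 (rotate(+1)): offset=0, physical=[B,A,C,D,E,F], logical=[B,A,C,D,E,F]
After op 9 (swap(3, 2)): offset=0, physical=[B,A,D,C,E,F], logical=[B,A,D,C,E,F]
After op 10 (swap(4, 1)): offset=0, physical=[B,E,D,C,A,F], logical=[B,E,D,C,A,F]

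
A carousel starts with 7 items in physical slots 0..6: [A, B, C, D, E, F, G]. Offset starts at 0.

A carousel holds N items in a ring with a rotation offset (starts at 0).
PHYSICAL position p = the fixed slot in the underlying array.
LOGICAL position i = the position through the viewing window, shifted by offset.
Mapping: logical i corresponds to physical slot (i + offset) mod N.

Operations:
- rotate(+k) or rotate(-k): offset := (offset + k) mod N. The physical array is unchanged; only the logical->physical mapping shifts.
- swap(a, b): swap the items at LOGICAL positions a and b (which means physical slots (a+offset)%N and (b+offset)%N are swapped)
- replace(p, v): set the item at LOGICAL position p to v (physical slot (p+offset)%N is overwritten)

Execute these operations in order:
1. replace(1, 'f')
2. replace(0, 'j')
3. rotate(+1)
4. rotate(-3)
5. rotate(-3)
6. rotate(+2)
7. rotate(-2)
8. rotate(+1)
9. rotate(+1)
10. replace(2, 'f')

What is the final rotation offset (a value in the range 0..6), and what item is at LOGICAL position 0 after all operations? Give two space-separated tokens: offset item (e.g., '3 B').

Answer: 4 E

Derivation:
After op 1 (replace(1, 'f')): offset=0, physical=[A,f,C,D,E,F,G], logical=[A,f,C,D,E,F,G]
After op 2 (replace(0, 'j')): offset=0, physical=[j,f,C,D,E,F,G], logical=[j,f,C,D,E,F,G]
After op 3 (rotate(+1)): offset=1, physical=[j,f,C,D,E,F,G], logical=[f,C,D,E,F,G,j]
After op 4 (rotate(-3)): offset=5, physical=[j,f,C,D,E,F,G], logical=[F,G,j,f,C,D,E]
After op 5 (rotate(-3)): offset=2, physical=[j,f,C,D,E,F,G], logical=[C,D,E,F,G,j,f]
After op 6 (rotate(+2)): offset=4, physical=[j,f,C,D,E,F,G], logical=[E,F,G,j,f,C,D]
After op 7 (rotate(-2)): offset=2, physical=[j,f,C,D,E,F,G], logical=[C,D,E,F,G,j,f]
After op 8 (rotate(+1)): offset=3, physical=[j,f,C,D,E,F,G], logical=[D,E,F,G,j,f,C]
After op 9 (rotate(+1)): offset=4, physical=[j,f,C,D,E,F,G], logical=[E,F,G,j,f,C,D]
After op 10 (replace(2, 'f')): offset=4, physical=[j,f,C,D,E,F,f], logical=[E,F,f,j,f,C,D]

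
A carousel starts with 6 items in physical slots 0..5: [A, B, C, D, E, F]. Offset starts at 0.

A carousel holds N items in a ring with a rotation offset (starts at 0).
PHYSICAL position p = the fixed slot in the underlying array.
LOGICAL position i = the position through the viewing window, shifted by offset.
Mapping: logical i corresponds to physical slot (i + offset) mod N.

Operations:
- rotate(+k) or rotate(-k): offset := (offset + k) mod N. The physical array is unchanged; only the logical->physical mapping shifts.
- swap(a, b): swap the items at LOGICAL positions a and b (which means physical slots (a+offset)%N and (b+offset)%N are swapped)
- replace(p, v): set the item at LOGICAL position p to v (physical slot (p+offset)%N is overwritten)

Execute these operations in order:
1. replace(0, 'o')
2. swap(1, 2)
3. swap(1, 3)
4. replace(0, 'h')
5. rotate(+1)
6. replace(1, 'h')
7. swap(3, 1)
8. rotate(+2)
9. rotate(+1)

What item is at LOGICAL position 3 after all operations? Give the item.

After op 1 (replace(0, 'o')): offset=0, physical=[o,B,C,D,E,F], logical=[o,B,C,D,E,F]
After op 2 (swap(1, 2)): offset=0, physical=[o,C,B,D,E,F], logical=[o,C,B,D,E,F]
After op 3 (swap(1, 3)): offset=0, physical=[o,D,B,C,E,F], logical=[o,D,B,C,E,F]
After op 4 (replace(0, 'h')): offset=0, physical=[h,D,B,C,E,F], logical=[h,D,B,C,E,F]
After op 5 (rotate(+1)): offset=1, physical=[h,D,B,C,E,F], logical=[D,B,C,E,F,h]
After op 6 (replace(1, 'h')): offset=1, physical=[h,D,h,C,E,F], logical=[D,h,C,E,F,h]
After op 7 (swap(3, 1)): offset=1, physical=[h,D,E,C,h,F], logical=[D,E,C,h,F,h]
After op 8 (rotate(+2)): offset=3, physical=[h,D,E,C,h,F], logical=[C,h,F,h,D,E]
After op 9 (rotate(+1)): offset=4, physical=[h,D,E,C,h,F], logical=[h,F,h,D,E,C]

Answer: D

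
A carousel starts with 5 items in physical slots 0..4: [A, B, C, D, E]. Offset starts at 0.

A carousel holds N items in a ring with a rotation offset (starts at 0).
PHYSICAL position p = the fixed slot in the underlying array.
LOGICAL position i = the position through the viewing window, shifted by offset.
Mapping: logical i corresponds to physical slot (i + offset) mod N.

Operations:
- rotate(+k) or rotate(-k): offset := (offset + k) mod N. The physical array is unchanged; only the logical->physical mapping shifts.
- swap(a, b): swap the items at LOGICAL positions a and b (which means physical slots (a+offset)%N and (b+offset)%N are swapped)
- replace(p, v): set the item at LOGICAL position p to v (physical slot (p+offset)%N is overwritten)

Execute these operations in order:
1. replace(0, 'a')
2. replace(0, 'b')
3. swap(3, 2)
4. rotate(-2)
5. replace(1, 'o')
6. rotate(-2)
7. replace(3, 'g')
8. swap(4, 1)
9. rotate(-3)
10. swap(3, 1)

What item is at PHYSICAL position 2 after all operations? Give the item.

After op 1 (replace(0, 'a')): offset=0, physical=[a,B,C,D,E], logical=[a,B,C,D,E]
After op 2 (replace(0, 'b')): offset=0, physical=[b,B,C,D,E], logical=[b,B,C,D,E]
After op 3 (swap(3, 2)): offset=0, physical=[b,B,D,C,E], logical=[b,B,D,C,E]
After op 4 (rotate(-2)): offset=3, physical=[b,B,D,C,E], logical=[C,E,b,B,D]
After op 5 (replace(1, 'o')): offset=3, physical=[b,B,D,C,o], logical=[C,o,b,B,D]
After op 6 (rotate(-2)): offset=1, physical=[b,B,D,C,o], logical=[B,D,C,o,b]
After op 7 (replace(3, 'g')): offset=1, physical=[b,B,D,C,g], logical=[B,D,C,g,b]
After op 8 (swap(4, 1)): offset=1, physical=[D,B,b,C,g], logical=[B,b,C,g,D]
After op 9 (rotate(-3)): offset=3, physical=[D,B,b,C,g], logical=[C,g,D,B,b]
After op 10 (swap(3, 1)): offset=3, physical=[D,g,b,C,B], logical=[C,B,D,g,b]

Answer: b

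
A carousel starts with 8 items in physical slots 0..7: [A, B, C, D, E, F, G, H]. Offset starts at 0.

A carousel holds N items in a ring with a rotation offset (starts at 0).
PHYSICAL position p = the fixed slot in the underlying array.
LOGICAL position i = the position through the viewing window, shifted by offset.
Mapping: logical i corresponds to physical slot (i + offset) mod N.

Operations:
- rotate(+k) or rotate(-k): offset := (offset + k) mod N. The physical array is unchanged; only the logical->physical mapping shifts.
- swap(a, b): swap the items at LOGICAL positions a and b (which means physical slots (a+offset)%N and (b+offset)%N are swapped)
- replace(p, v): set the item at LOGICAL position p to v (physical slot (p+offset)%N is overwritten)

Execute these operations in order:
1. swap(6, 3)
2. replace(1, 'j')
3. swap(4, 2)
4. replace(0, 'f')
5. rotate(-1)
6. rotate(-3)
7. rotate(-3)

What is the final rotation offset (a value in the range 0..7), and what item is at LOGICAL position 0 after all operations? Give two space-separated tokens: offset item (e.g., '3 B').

Answer: 1 j

Derivation:
After op 1 (swap(6, 3)): offset=0, physical=[A,B,C,G,E,F,D,H], logical=[A,B,C,G,E,F,D,H]
After op 2 (replace(1, 'j')): offset=0, physical=[A,j,C,G,E,F,D,H], logical=[A,j,C,G,E,F,D,H]
After op 3 (swap(4, 2)): offset=0, physical=[A,j,E,G,C,F,D,H], logical=[A,j,E,G,C,F,D,H]
After op 4 (replace(0, 'f')): offset=0, physical=[f,j,E,G,C,F,D,H], logical=[f,j,E,G,C,F,D,H]
After op 5 (rotate(-1)): offset=7, physical=[f,j,E,G,C,F,D,H], logical=[H,f,j,E,G,C,F,D]
After op 6 (rotate(-3)): offset=4, physical=[f,j,E,G,C,F,D,H], logical=[C,F,D,H,f,j,E,G]
After op 7 (rotate(-3)): offset=1, physical=[f,j,E,G,C,F,D,H], logical=[j,E,G,C,F,D,H,f]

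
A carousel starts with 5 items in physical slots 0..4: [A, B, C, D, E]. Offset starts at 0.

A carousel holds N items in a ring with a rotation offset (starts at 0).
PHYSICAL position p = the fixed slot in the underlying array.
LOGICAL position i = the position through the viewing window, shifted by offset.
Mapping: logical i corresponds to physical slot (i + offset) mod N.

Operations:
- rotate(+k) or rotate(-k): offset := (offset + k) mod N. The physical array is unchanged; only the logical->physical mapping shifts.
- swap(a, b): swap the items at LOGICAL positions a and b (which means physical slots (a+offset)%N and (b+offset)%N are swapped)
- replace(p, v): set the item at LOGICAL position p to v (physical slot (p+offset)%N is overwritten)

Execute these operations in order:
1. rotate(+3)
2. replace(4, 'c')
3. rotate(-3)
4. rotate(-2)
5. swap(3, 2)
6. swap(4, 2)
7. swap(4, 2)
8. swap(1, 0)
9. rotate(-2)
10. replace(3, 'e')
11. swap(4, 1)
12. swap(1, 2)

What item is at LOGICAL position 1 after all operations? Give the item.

After op 1 (rotate(+3)): offset=3, physical=[A,B,C,D,E], logical=[D,E,A,B,C]
After op 2 (replace(4, 'c')): offset=3, physical=[A,B,c,D,E], logical=[D,E,A,B,c]
After op 3 (rotate(-3)): offset=0, physical=[A,B,c,D,E], logical=[A,B,c,D,E]
After op 4 (rotate(-2)): offset=3, physical=[A,B,c,D,E], logical=[D,E,A,B,c]
After op 5 (swap(3, 2)): offset=3, physical=[B,A,c,D,E], logical=[D,E,B,A,c]
After op 6 (swap(4, 2)): offset=3, physical=[c,A,B,D,E], logical=[D,E,c,A,B]
After op 7 (swap(4, 2)): offset=3, physical=[B,A,c,D,E], logical=[D,E,B,A,c]
After op 8 (swap(1, 0)): offset=3, physical=[B,A,c,E,D], logical=[E,D,B,A,c]
After op 9 (rotate(-2)): offset=1, physical=[B,A,c,E,D], logical=[A,c,E,D,B]
After op 10 (replace(3, 'e')): offset=1, physical=[B,A,c,E,e], logical=[A,c,E,e,B]
After op 11 (swap(4, 1)): offset=1, physical=[c,A,B,E,e], logical=[A,B,E,e,c]
After op 12 (swap(1, 2)): offset=1, physical=[c,A,E,B,e], logical=[A,E,B,e,c]

Answer: E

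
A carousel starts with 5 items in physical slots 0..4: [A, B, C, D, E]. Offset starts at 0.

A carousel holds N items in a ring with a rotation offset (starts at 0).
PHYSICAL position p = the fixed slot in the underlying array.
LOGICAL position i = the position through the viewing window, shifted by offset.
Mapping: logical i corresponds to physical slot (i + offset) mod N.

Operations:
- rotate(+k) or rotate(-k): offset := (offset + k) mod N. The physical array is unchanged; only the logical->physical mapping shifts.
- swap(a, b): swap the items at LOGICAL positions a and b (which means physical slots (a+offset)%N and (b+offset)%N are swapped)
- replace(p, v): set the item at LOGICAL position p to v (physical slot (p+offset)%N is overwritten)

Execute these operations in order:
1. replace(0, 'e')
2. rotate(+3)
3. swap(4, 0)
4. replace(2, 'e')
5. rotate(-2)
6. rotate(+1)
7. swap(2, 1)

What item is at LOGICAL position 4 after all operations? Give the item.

Answer: B

Derivation:
After op 1 (replace(0, 'e')): offset=0, physical=[e,B,C,D,E], logical=[e,B,C,D,E]
After op 2 (rotate(+3)): offset=3, physical=[e,B,C,D,E], logical=[D,E,e,B,C]
After op 3 (swap(4, 0)): offset=3, physical=[e,B,D,C,E], logical=[C,E,e,B,D]
After op 4 (replace(2, 'e')): offset=3, physical=[e,B,D,C,E], logical=[C,E,e,B,D]
After op 5 (rotate(-2)): offset=1, physical=[e,B,D,C,E], logical=[B,D,C,E,e]
After op 6 (rotate(+1)): offset=2, physical=[e,B,D,C,E], logical=[D,C,E,e,B]
After op 7 (swap(2, 1)): offset=2, physical=[e,B,D,E,C], logical=[D,E,C,e,B]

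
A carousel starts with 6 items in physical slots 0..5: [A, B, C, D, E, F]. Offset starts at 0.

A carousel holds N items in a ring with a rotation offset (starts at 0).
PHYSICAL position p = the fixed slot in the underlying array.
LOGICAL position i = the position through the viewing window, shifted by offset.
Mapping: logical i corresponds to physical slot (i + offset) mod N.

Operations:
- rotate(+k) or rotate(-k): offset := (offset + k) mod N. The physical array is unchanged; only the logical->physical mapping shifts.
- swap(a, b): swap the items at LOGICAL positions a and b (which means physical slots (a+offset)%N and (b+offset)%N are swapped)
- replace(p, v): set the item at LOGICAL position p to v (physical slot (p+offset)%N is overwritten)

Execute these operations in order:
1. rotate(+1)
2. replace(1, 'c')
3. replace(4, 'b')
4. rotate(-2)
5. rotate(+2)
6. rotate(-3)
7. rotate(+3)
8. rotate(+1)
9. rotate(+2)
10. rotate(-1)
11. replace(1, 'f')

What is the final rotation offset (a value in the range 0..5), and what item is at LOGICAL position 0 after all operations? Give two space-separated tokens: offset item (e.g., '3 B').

Answer: 3 D

Derivation:
After op 1 (rotate(+1)): offset=1, physical=[A,B,C,D,E,F], logical=[B,C,D,E,F,A]
After op 2 (replace(1, 'c')): offset=1, physical=[A,B,c,D,E,F], logical=[B,c,D,E,F,A]
After op 3 (replace(4, 'b')): offset=1, physical=[A,B,c,D,E,b], logical=[B,c,D,E,b,A]
After op 4 (rotate(-2)): offset=5, physical=[A,B,c,D,E,b], logical=[b,A,B,c,D,E]
After op 5 (rotate(+2)): offset=1, physical=[A,B,c,D,E,b], logical=[B,c,D,E,b,A]
After op 6 (rotate(-3)): offset=4, physical=[A,B,c,D,E,b], logical=[E,b,A,B,c,D]
After op 7 (rotate(+3)): offset=1, physical=[A,B,c,D,E,b], logical=[B,c,D,E,b,A]
After op 8 (rotate(+1)): offset=2, physical=[A,B,c,D,E,b], logical=[c,D,E,b,A,B]
After op 9 (rotate(+2)): offset=4, physical=[A,B,c,D,E,b], logical=[E,b,A,B,c,D]
After op 10 (rotate(-1)): offset=3, physical=[A,B,c,D,E,b], logical=[D,E,b,A,B,c]
After op 11 (replace(1, 'f')): offset=3, physical=[A,B,c,D,f,b], logical=[D,f,b,A,B,c]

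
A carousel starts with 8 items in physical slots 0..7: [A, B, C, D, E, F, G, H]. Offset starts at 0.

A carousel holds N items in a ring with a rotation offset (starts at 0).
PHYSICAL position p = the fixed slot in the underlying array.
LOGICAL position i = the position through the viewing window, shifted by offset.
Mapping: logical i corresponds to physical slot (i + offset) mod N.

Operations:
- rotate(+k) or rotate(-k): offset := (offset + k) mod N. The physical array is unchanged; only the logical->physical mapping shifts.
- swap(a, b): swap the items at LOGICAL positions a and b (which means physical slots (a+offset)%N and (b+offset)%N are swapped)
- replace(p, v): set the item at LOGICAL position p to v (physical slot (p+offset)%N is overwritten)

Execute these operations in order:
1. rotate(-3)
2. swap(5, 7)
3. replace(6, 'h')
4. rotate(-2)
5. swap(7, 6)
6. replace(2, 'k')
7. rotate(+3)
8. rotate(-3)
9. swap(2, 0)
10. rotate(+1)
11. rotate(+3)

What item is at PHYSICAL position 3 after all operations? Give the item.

Answer: k

Derivation:
After op 1 (rotate(-3)): offset=5, physical=[A,B,C,D,E,F,G,H], logical=[F,G,H,A,B,C,D,E]
After op 2 (swap(5, 7)): offset=5, physical=[A,B,E,D,C,F,G,H], logical=[F,G,H,A,B,E,D,C]
After op 3 (replace(6, 'h')): offset=5, physical=[A,B,E,h,C,F,G,H], logical=[F,G,H,A,B,E,h,C]
After op 4 (rotate(-2)): offset=3, physical=[A,B,E,h,C,F,G,H], logical=[h,C,F,G,H,A,B,E]
After op 5 (swap(7, 6)): offset=3, physical=[A,E,B,h,C,F,G,H], logical=[h,C,F,G,H,A,E,B]
After op 6 (replace(2, 'k')): offset=3, physical=[A,E,B,h,C,k,G,H], logical=[h,C,k,G,H,A,E,B]
After op 7 (rotate(+3)): offset=6, physical=[A,E,B,h,C,k,G,H], logical=[G,H,A,E,B,h,C,k]
After op 8 (rotate(-3)): offset=3, physical=[A,E,B,h,C,k,G,H], logical=[h,C,k,G,H,A,E,B]
After op 9 (swap(2, 0)): offset=3, physical=[A,E,B,k,C,h,G,H], logical=[k,C,h,G,H,A,E,B]
After op 10 (rotate(+1)): offset=4, physical=[A,E,B,k,C,h,G,H], logical=[C,h,G,H,A,E,B,k]
After op 11 (rotate(+3)): offset=7, physical=[A,E,B,k,C,h,G,H], logical=[H,A,E,B,k,C,h,G]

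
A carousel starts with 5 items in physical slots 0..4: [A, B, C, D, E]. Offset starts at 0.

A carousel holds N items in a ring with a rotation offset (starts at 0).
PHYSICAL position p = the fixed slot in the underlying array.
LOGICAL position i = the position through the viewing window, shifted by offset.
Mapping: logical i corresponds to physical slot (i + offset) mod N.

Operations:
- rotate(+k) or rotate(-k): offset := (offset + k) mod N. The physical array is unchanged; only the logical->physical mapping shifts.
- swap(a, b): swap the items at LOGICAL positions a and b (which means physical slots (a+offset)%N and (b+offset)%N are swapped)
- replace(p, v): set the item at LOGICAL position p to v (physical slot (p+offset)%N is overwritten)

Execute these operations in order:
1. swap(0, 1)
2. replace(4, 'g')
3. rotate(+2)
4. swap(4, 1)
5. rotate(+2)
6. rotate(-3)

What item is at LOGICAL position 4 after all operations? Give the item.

Answer: B

Derivation:
After op 1 (swap(0, 1)): offset=0, physical=[B,A,C,D,E], logical=[B,A,C,D,E]
After op 2 (replace(4, 'g')): offset=0, physical=[B,A,C,D,g], logical=[B,A,C,D,g]
After op 3 (rotate(+2)): offset=2, physical=[B,A,C,D,g], logical=[C,D,g,B,A]
After op 4 (swap(4, 1)): offset=2, physical=[B,D,C,A,g], logical=[C,A,g,B,D]
After op 5 (rotate(+2)): offset=4, physical=[B,D,C,A,g], logical=[g,B,D,C,A]
After op 6 (rotate(-3)): offset=1, physical=[B,D,C,A,g], logical=[D,C,A,g,B]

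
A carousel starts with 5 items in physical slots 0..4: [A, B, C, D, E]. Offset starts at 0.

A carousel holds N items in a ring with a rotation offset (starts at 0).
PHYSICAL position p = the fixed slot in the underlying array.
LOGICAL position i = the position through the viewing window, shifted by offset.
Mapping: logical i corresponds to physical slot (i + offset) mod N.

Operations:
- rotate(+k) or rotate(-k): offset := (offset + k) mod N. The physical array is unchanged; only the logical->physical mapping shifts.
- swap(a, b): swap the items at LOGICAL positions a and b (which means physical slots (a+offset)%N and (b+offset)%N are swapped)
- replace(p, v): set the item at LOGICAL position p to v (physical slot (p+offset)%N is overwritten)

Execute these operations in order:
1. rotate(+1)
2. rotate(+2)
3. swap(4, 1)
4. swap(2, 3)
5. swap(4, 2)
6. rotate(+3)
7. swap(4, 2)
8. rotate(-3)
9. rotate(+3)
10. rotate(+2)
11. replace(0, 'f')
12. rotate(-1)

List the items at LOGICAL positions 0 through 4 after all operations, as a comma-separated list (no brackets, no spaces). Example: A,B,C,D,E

Answer: B,f,C,D,A

Derivation:
After op 1 (rotate(+1)): offset=1, physical=[A,B,C,D,E], logical=[B,C,D,E,A]
After op 2 (rotate(+2)): offset=3, physical=[A,B,C,D,E], logical=[D,E,A,B,C]
After op 3 (swap(4, 1)): offset=3, physical=[A,B,E,D,C], logical=[D,C,A,B,E]
After op 4 (swap(2, 3)): offset=3, physical=[B,A,E,D,C], logical=[D,C,B,A,E]
After op 5 (swap(4, 2)): offset=3, physical=[E,A,B,D,C], logical=[D,C,E,A,B]
After op 6 (rotate(+3)): offset=1, physical=[E,A,B,D,C], logical=[A,B,D,C,E]
After op 7 (swap(4, 2)): offset=1, physical=[D,A,B,E,C], logical=[A,B,E,C,D]
After op 8 (rotate(-3)): offset=3, physical=[D,A,B,E,C], logical=[E,C,D,A,B]
After op 9 (rotate(+3)): offset=1, physical=[D,A,B,E,C], logical=[A,B,E,C,D]
After op 10 (rotate(+2)): offset=3, physical=[D,A,B,E,C], logical=[E,C,D,A,B]
After op 11 (replace(0, 'f')): offset=3, physical=[D,A,B,f,C], logical=[f,C,D,A,B]
After op 12 (rotate(-1)): offset=2, physical=[D,A,B,f,C], logical=[B,f,C,D,A]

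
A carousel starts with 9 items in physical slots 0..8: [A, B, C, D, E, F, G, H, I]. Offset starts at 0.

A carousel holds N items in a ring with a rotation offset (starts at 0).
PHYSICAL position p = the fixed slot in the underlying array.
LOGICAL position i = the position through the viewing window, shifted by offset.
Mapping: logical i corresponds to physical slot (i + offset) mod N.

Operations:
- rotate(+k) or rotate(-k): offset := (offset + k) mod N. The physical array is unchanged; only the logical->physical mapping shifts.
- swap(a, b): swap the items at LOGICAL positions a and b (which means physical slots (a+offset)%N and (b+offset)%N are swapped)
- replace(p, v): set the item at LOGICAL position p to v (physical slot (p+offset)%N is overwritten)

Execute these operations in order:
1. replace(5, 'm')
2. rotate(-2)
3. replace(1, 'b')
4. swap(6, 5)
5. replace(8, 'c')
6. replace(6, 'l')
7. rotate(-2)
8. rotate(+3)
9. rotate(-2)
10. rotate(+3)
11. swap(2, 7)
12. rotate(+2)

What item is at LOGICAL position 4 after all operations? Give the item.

Answer: c

Derivation:
After op 1 (replace(5, 'm')): offset=0, physical=[A,B,C,D,E,m,G,H,I], logical=[A,B,C,D,E,m,G,H,I]
After op 2 (rotate(-2)): offset=7, physical=[A,B,C,D,E,m,G,H,I], logical=[H,I,A,B,C,D,E,m,G]
After op 3 (replace(1, 'b')): offset=7, physical=[A,B,C,D,E,m,G,H,b], logical=[H,b,A,B,C,D,E,m,G]
After op 4 (swap(6, 5)): offset=7, physical=[A,B,C,E,D,m,G,H,b], logical=[H,b,A,B,C,E,D,m,G]
After op 5 (replace(8, 'c')): offset=7, physical=[A,B,C,E,D,m,c,H,b], logical=[H,b,A,B,C,E,D,m,c]
After op 6 (replace(6, 'l')): offset=7, physical=[A,B,C,E,l,m,c,H,b], logical=[H,b,A,B,C,E,l,m,c]
After op 7 (rotate(-2)): offset=5, physical=[A,B,C,E,l,m,c,H,b], logical=[m,c,H,b,A,B,C,E,l]
After op 8 (rotate(+3)): offset=8, physical=[A,B,C,E,l,m,c,H,b], logical=[b,A,B,C,E,l,m,c,H]
After op 9 (rotate(-2)): offset=6, physical=[A,B,C,E,l,m,c,H,b], logical=[c,H,b,A,B,C,E,l,m]
After op 10 (rotate(+3)): offset=0, physical=[A,B,C,E,l,m,c,H,b], logical=[A,B,C,E,l,m,c,H,b]
After op 11 (swap(2, 7)): offset=0, physical=[A,B,H,E,l,m,c,C,b], logical=[A,B,H,E,l,m,c,C,b]
After op 12 (rotate(+2)): offset=2, physical=[A,B,H,E,l,m,c,C,b], logical=[H,E,l,m,c,C,b,A,B]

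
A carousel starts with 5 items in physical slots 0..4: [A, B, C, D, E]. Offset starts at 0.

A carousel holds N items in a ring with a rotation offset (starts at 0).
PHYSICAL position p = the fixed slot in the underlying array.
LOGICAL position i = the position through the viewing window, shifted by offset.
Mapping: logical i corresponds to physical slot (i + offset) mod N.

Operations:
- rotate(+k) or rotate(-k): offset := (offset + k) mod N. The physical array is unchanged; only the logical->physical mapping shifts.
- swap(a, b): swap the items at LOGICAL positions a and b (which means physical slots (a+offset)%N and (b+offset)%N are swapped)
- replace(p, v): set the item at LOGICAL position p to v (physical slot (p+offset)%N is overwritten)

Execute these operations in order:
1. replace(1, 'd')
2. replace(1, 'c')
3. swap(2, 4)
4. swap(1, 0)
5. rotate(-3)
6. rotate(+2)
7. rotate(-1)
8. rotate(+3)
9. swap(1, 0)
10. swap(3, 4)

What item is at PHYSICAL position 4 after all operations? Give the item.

After op 1 (replace(1, 'd')): offset=0, physical=[A,d,C,D,E], logical=[A,d,C,D,E]
After op 2 (replace(1, 'c')): offset=0, physical=[A,c,C,D,E], logical=[A,c,C,D,E]
After op 3 (swap(2, 4)): offset=0, physical=[A,c,E,D,C], logical=[A,c,E,D,C]
After op 4 (swap(1, 0)): offset=0, physical=[c,A,E,D,C], logical=[c,A,E,D,C]
After op 5 (rotate(-3)): offset=2, physical=[c,A,E,D,C], logical=[E,D,C,c,A]
After op 6 (rotate(+2)): offset=4, physical=[c,A,E,D,C], logical=[C,c,A,E,D]
After op 7 (rotate(-1)): offset=3, physical=[c,A,E,D,C], logical=[D,C,c,A,E]
After op 8 (rotate(+3)): offset=1, physical=[c,A,E,D,C], logical=[A,E,D,C,c]
After op 9 (swap(1, 0)): offset=1, physical=[c,E,A,D,C], logical=[E,A,D,C,c]
After op 10 (swap(3, 4)): offset=1, physical=[C,E,A,D,c], logical=[E,A,D,c,C]

Answer: c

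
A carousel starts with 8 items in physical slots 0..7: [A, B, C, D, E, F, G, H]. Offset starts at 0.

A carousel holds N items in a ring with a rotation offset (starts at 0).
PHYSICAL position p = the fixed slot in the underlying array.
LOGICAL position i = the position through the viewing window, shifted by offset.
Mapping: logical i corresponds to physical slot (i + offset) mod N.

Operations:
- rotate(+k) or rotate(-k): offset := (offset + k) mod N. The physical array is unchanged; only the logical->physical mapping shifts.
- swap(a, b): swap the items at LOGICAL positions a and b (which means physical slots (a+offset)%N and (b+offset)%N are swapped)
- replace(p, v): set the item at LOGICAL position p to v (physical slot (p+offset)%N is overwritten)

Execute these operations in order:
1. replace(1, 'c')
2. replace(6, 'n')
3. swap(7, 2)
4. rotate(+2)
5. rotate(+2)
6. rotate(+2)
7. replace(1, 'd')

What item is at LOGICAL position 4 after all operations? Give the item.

After op 1 (replace(1, 'c')): offset=0, physical=[A,c,C,D,E,F,G,H], logical=[A,c,C,D,E,F,G,H]
After op 2 (replace(6, 'n')): offset=0, physical=[A,c,C,D,E,F,n,H], logical=[A,c,C,D,E,F,n,H]
After op 3 (swap(7, 2)): offset=0, physical=[A,c,H,D,E,F,n,C], logical=[A,c,H,D,E,F,n,C]
After op 4 (rotate(+2)): offset=2, physical=[A,c,H,D,E,F,n,C], logical=[H,D,E,F,n,C,A,c]
After op 5 (rotate(+2)): offset=4, physical=[A,c,H,D,E,F,n,C], logical=[E,F,n,C,A,c,H,D]
After op 6 (rotate(+2)): offset=6, physical=[A,c,H,D,E,F,n,C], logical=[n,C,A,c,H,D,E,F]
After op 7 (replace(1, 'd')): offset=6, physical=[A,c,H,D,E,F,n,d], logical=[n,d,A,c,H,D,E,F]

Answer: H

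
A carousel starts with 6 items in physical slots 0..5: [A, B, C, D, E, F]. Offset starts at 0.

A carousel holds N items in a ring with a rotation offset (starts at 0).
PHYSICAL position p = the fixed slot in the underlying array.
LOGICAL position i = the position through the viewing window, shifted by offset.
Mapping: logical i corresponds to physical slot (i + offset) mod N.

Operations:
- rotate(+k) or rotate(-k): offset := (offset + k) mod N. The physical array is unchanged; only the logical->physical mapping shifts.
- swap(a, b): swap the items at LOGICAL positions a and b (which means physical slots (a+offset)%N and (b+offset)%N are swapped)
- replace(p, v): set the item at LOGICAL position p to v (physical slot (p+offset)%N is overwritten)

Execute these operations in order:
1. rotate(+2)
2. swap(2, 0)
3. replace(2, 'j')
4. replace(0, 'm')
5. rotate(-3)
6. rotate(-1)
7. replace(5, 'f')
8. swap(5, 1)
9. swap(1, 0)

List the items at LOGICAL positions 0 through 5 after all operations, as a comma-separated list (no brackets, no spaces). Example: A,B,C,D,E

After op 1 (rotate(+2)): offset=2, physical=[A,B,C,D,E,F], logical=[C,D,E,F,A,B]
After op 2 (swap(2, 0)): offset=2, physical=[A,B,E,D,C,F], logical=[E,D,C,F,A,B]
After op 3 (replace(2, 'j')): offset=2, physical=[A,B,E,D,j,F], logical=[E,D,j,F,A,B]
After op 4 (replace(0, 'm')): offset=2, physical=[A,B,m,D,j,F], logical=[m,D,j,F,A,B]
After op 5 (rotate(-3)): offset=5, physical=[A,B,m,D,j,F], logical=[F,A,B,m,D,j]
After op 6 (rotate(-1)): offset=4, physical=[A,B,m,D,j,F], logical=[j,F,A,B,m,D]
After op 7 (replace(5, 'f')): offset=4, physical=[A,B,m,f,j,F], logical=[j,F,A,B,m,f]
After op 8 (swap(5, 1)): offset=4, physical=[A,B,m,F,j,f], logical=[j,f,A,B,m,F]
After op 9 (swap(1, 0)): offset=4, physical=[A,B,m,F,f,j], logical=[f,j,A,B,m,F]

Answer: f,j,A,B,m,F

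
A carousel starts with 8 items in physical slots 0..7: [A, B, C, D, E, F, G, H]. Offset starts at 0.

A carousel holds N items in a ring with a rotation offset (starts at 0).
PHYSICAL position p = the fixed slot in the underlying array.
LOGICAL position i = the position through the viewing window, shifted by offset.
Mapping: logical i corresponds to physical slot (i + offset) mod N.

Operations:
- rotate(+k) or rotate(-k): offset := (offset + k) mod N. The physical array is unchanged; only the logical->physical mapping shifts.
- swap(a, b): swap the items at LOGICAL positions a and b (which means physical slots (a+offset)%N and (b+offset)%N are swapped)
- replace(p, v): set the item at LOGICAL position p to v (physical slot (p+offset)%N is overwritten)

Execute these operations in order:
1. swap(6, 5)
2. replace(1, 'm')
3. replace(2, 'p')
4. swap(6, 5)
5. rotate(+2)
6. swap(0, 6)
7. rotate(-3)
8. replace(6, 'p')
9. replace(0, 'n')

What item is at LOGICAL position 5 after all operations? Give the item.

Answer: E

Derivation:
After op 1 (swap(6, 5)): offset=0, physical=[A,B,C,D,E,G,F,H], logical=[A,B,C,D,E,G,F,H]
After op 2 (replace(1, 'm')): offset=0, physical=[A,m,C,D,E,G,F,H], logical=[A,m,C,D,E,G,F,H]
After op 3 (replace(2, 'p')): offset=0, physical=[A,m,p,D,E,G,F,H], logical=[A,m,p,D,E,G,F,H]
After op 4 (swap(6, 5)): offset=0, physical=[A,m,p,D,E,F,G,H], logical=[A,m,p,D,E,F,G,H]
After op 5 (rotate(+2)): offset=2, physical=[A,m,p,D,E,F,G,H], logical=[p,D,E,F,G,H,A,m]
After op 6 (swap(0, 6)): offset=2, physical=[p,m,A,D,E,F,G,H], logical=[A,D,E,F,G,H,p,m]
After op 7 (rotate(-3)): offset=7, physical=[p,m,A,D,E,F,G,H], logical=[H,p,m,A,D,E,F,G]
After op 8 (replace(6, 'p')): offset=7, physical=[p,m,A,D,E,p,G,H], logical=[H,p,m,A,D,E,p,G]
After op 9 (replace(0, 'n')): offset=7, physical=[p,m,A,D,E,p,G,n], logical=[n,p,m,A,D,E,p,G]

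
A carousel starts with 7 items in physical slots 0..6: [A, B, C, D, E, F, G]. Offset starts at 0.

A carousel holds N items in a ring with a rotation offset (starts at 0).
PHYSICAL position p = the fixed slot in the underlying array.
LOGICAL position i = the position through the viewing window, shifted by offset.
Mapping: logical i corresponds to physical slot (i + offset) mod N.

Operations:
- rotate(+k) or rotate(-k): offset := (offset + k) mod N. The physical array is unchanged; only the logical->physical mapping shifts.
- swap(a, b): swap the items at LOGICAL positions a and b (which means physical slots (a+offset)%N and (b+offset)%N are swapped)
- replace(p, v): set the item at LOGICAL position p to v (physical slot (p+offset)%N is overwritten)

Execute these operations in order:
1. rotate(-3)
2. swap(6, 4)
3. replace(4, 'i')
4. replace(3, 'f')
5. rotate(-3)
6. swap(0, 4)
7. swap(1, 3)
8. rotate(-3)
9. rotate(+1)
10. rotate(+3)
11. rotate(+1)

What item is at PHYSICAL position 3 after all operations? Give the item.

After op 1 (rotate(-3)): offset=4, physical=[A,B,C,D,E,F,G], logical=[E,F,G,A,B,C,D]
After op 2 (swap(6, 4)): offset=4, physical=[A,D,C,B,E,F,G], logical=[E,F,G,A,D,C,B]
After op 3 (replace(4, 'i')): offset=4, physical=[A,i,C,B,E,F,G], logical=[E,F,G,A,i,C,B]
After op 4 (replace(3, 'f')): offset=4, physical=[f,i,C,B,E,F,G], logical=[E,F,G,f,i,C,B]
After op 5 (rotate(-3)): offset=1, physical=[f,i,C,B,E,F,G], logical=[i,C,B,E,F,G,f]
After op 6 (swap(0, 4)): offset=1, physical=[f,F,C,B,E,i,G], logical=[F,C,B,E,i,G,f]
After op 7 (swap(1, 3)): offset=1, physical=[f,F,E,B,C,i,G], logical=[F,E,B,C,i,G,f]
After op 8 (rotate(-3)): offset=5, physical=[f,F,E,B,C,i,G], logical=[i,G,f,F,E,B,C]
After op 9 (rotate(+1)): offset=6, physical=[f,F,E,B,C,i,G], logical=[G,f,F,E,B,C,i]
After op 10 (rotate(+3)): offset=2, physical=[f,F,E,B,C,i,G], logical=[E,B,C,i,G,f,F]
After op 11 (rotate(+1)): offset=3, physical=[f,F,E,B,C,i,G], logical=[B,C,i,G,f,F,E]

Answer: B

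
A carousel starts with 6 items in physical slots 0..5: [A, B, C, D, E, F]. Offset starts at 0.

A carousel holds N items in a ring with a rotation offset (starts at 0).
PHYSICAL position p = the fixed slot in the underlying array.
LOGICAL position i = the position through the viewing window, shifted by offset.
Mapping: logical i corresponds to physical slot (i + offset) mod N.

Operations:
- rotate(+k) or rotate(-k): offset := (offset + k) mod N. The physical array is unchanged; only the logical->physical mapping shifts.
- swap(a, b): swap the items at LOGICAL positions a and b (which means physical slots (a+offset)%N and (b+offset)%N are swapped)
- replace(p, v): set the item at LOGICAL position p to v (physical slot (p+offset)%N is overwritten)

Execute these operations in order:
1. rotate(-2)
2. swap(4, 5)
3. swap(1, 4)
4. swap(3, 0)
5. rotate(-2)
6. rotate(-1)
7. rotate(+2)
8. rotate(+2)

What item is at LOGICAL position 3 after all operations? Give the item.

After op 1 (rotate(-2)): offset=4, physical=[A,B,C,D,E,F], logical=[E,F,A,B,C,D]
After op 2 (swap(4, 5)): offset=4, physical=[A,B,D,C,E,F], logical=[E,F,A,B,D,C]
After op 3 (swap(1, 4)): offset=4, physical=[A,B,F,C,E,D], logical=[E,D,A,B,F,C]
After op 4 (swap(3, 0)): offset=4, physical=[A,E,F,C,B,D], logical=[B,D,A,E,F,C]
After op 5 (rotate(-2)): offset=2, physical=[A,E,F,C,B,D], logical=[F,C,B,D,A,E]
After op 6 (rotate(-1)): offset=1, physical=[A,E,F,C,B,D], logical=[E,F,C,B,D,A]
After op 7 (rotate(+2)): offset=3, physical=[A,E,F,C,B,D], logical=[C,B,D,A,E,F]
After op 8 (rotate(+2)): offset=5, physical=[A,E,F,C,B,D], logical=[D,A,E,F,C,B]

Answer: F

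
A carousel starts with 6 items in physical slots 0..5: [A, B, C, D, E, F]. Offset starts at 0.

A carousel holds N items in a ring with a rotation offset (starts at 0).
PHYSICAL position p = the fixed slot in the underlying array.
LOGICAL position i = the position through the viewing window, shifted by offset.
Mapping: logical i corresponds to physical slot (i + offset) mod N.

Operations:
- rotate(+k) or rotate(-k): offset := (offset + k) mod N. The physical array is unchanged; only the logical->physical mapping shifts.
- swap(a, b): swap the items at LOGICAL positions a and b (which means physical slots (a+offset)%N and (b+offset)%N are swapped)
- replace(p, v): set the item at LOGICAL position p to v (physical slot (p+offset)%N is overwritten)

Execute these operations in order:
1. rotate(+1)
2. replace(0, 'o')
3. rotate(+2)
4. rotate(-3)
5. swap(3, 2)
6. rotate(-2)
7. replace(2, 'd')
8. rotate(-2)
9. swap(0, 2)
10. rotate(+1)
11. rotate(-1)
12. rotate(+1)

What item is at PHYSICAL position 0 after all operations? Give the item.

Answer: d

Derivation:
After op 1 (rotate(+1)): offset=1, physical=[A,B,C,D,E,F], logical=[B,C,D,E,F,A]
After op 2 (replace(0, 'o')): offset=1, physical=[A,o,C,D,E,F], logical=[o,C,D,E,F,A]
After op 3 (rotate(+2)): offset=3, physical=[A,o,C,D,E,F], logical=[D,E,F,A,o,C]
After op 4 (rotate(-3)): offset=0, physical=[A,o,C,D,E,F], logical=[A,o,C,D,E,F]
After op 5 (swap(3, 2)): offset=0, physical=[A,o,D,C,E,F], logical=[A,o,D,C,E,F]
After op 6 (rotate(-2)): offset=4, physical=[A,o,D,C,E,F], logical=[E,F,A,o,D,C]
After op 7 (replace(2, 'd')): offset=4, physical=[d,o,D,C,E,F], logical=[E,F,d,o,D,C]
After op 8 (rotate(-2)): offset=2, physical=[d,o,D,C,E,F], logical=[D,C,E,F,d,o]
After op 9 (swap(0, 2)): offset=2, physical=[d,o,E,C,D,F], logical=[E,C,D,F,d,o]
After op 10 (rotate(+1)): offset=3, physical=[d,o,E,C,D,F], logical=[C,D,F,d,o,E]
After op 11 (rotate(-1)): offset=2, physical=[d,o,E,C,D,F], logical=[E,C,D,F,d,o]
After op 12 (rotate(+1)): offset=3, physical=[d,o,E,C,D,F], logical=[C,D,F,d,o,E]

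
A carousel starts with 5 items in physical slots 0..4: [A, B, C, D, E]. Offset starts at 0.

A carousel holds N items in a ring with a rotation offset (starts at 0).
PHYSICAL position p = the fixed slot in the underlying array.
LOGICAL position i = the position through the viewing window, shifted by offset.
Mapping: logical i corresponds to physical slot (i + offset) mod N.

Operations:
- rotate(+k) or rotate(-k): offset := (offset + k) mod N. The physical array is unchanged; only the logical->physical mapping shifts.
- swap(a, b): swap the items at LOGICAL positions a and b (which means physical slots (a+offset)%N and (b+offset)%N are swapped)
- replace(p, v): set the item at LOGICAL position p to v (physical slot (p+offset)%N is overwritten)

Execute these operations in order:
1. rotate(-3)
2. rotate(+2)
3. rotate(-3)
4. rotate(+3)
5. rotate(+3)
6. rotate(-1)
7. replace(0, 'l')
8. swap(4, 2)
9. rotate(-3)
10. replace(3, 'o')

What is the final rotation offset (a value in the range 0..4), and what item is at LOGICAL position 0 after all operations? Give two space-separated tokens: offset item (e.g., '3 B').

Answer: 3 A

Derivation:
After op 1 (rotate(-3)): offset=2, physical=[A,B,C,D,E], logical=[C,D,E,A,B]
After op 2 (rotate(+2)): offset=4, physical=[A,B,C,D,E], logical=[E,A,B,C,D]
After op 3 (rotate(-3)): offset=1, physical=[A,B,C,D,E], logical=[B,C,D,E,A]
After op 4 (rotate(+3)): offset=4, physical=[A,B,C,D,E], logical=[E,A,B,C,D]
After op 5 (rotate(+3)): offset=2, physical=[A,B,C,D,E], logical=[C,D,E,A,B]
After op 6 (rotate(-1)): offset=1, physical=[A,B,C,D,E], logical=[B,C,D,E,A]
After op 7 (replace(0, 'l')): offset=1, physical=[A,l,C,D,E], logical=[l,C,D,E,A]
After op 8 (swap(4, 2)): offset=1, physical=[D,l,C,A,E], logical=[l,C,A,E,D]
After op 9 (rotate(-3)): offset=3, physical=[D,l,C,A,E], logical=[A,E,D,l,C]
After op 10 (replace(3, 'o')): offset=3, physical=[D,o,C,A,E], logical=[A,E,D,o,C]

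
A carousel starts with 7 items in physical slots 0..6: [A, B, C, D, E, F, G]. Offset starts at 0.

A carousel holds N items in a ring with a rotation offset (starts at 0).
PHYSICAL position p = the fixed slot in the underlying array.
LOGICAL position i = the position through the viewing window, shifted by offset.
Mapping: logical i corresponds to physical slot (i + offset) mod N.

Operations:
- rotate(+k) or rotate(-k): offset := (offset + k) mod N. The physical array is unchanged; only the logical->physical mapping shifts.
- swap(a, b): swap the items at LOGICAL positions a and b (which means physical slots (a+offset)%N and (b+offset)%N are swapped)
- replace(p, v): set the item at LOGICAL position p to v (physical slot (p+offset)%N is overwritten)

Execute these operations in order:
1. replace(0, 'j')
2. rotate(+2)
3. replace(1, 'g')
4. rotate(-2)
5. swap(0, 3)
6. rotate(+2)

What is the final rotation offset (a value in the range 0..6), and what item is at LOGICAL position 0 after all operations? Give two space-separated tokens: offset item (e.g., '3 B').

After op 1 (replace(0, 'j')): offset=0, physical=[j,B,C,D,E,F,G], logical=[j,B,C,D,E,F,G]
After op 2 (rotate(+2)): offset=2, physical=[j,B,C,D,E,F,G], logical=[C,D,E,F,G,j,B]
After op 3 (replace(1, 'g')): offset=2, physical=[j,B,C,g,E,F,G], logical=[C,g,E,F,G,j,B]
After op 4 (rotate(-2)): offset=0, physical=[j,B,C,g,E,F,G], logical=[j,B,C,g,E,F,G]
After op 5 (swap(0, 3)): offset=0, physical=[g,B,C,j,E,F,G], logical=[g,B,C,j,E,F,G]
After op 6 (rotate(+2)): offset=2, physical=[g,B,C,j,E,F,G], logical=[C,j,E,F,G,g,B]

Answer: 2 C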